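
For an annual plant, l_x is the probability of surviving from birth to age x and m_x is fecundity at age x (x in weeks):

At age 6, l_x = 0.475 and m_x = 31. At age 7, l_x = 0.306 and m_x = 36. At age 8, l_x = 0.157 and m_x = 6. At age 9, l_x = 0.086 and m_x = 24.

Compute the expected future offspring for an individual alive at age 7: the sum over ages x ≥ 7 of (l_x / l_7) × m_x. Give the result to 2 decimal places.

45.82

l_7 = 0.306. Conditional survival from age 7 to x is l_x / l_7.
  x=7: (0.306/0.306) × 36 = 36.0000
  x=8: (0.157/0.306) × 6 = 3.0784
  x=9: (0.086/0.306) × 24 = 6.7451
Sum = 36.0000 + 3.0784 + 6.7451 = 45.8235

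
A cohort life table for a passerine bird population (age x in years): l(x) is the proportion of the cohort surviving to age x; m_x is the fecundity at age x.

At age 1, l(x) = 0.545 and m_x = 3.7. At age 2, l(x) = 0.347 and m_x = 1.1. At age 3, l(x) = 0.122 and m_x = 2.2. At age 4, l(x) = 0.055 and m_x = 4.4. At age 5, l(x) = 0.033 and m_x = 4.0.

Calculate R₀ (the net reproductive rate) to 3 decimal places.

3.041

R₀ = Σ l(x) m_x:
  age 1: 0.545 × 3.7 = 2.0165
  age 2: 0.347 × 1.1 = 0.3817
  age 3: 0.122 × 2.2 = 0.2684
  age 4: 0.055 × 4.4 = 0.2420
  age 5: 0.033 × 4.0 = 0.1320
R₀ = 2.0165 + 0.3817 + 0.2684 + 0.2420 + 0.1320 = 3.0406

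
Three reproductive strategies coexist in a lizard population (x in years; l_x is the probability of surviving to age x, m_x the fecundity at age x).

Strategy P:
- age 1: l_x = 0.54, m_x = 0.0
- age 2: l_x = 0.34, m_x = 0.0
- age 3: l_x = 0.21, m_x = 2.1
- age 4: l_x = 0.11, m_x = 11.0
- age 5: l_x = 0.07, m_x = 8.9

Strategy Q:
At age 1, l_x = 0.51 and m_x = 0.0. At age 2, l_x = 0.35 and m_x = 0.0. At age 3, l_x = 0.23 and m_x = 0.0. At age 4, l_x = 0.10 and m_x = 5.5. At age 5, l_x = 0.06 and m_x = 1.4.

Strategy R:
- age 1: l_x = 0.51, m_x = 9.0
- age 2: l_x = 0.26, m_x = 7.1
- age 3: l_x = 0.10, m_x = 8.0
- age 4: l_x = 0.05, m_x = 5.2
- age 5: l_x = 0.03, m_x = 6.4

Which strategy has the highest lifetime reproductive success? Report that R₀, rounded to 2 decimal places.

7.69

Strategy P: R₀ = 0.54×0.0 + 0.34×0.0 + 0.21×2.1 + 0.11×11.0 + 0.07×8.9 = 2.2740
Strategy Q: R₀ = 0.51×0.0 + 0.35×0.0 + 0.23×0.0 + 0.10×5.5 + 0.06×1.4 = 0.6340
Strategy R: R₀ = 0.51×9.0 + 0.26×7.1 + 0.10×8.0 + 0.05×5.2 + 0.03×6.4 = 7.6880
Highest R₀: strategy R with 7.6880.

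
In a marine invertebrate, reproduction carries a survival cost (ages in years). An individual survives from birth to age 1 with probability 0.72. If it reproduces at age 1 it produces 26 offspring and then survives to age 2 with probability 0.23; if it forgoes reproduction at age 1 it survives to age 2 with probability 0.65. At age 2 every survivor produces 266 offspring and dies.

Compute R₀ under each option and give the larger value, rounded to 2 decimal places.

124.49

breed at age 1: R₀ = 0.72 × (26 + 0.23 × 266) = 0.72 × 87.1800 = 62.7696
delay to age 2: R₀ = 0.72 × (0.65 × 266) = 0.72 × 172.9000 = 124.4880
Higher: delay to age 2 (124.4880).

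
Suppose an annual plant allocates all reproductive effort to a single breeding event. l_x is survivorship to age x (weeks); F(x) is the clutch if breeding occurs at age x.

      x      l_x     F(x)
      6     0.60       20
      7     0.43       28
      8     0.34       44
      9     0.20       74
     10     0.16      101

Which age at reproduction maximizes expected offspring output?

10

Expected offspring if breeding at age x = l_x × F(x):
  age 6: 0.60 × 20 = 12.000
  age 7: 0.43 × 28 = 12.040
  age 8: 0.34 × 44 = 14.960
  age 9: 0.20 × 74 = 14.800
  age 10: 0.16 × 101 = 16.160
Maximum at age 10 (16.160).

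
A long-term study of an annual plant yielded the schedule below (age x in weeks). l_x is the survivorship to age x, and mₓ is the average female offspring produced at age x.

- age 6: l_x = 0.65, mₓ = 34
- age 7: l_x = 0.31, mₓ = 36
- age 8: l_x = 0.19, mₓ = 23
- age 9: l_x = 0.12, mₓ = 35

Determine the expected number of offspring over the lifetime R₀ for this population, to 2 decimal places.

R₀ = Σ l_x mₓ:
  age 6: 0.65 × 34 = 22.1000
  age 7: 0.31 × 36 = 11.1600
  age 8: 0.19 × 23 = 4.3700
  age 9: 0.12 × 35 = 4.2000
R₀ = 22.1000 + 11.1600 + 4.3700 + 4.2000 = 41.8300

41.83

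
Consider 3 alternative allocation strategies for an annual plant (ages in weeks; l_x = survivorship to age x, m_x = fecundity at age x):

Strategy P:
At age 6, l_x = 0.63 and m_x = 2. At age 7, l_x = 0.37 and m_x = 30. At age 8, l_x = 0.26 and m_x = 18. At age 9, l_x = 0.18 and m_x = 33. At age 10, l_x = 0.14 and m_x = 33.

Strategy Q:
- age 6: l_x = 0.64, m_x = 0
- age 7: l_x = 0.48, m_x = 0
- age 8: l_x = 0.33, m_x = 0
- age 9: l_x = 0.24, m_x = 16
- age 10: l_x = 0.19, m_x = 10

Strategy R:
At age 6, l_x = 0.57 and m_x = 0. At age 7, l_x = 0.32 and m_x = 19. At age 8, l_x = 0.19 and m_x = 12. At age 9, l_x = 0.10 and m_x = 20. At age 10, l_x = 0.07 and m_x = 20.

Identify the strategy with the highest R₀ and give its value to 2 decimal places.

Strategy P: R₀ = 0.63×2 + 0.37×30 + 0.26×18 + 0.18×33 + 0.14×33 = 27.6000
Strategy Q: R₀ = 0.64×0 + 0.48×0 + 0.33×0 + 0.24×16 + 0.19×10 = 5.7400
Strategy R: R₀ = 0.57×0 + 0.32×19 + 0.19×12 + 0.10×20 + 0.07×20 = 11.7600
Highest R₀: strategy P with 27.6000.

27.60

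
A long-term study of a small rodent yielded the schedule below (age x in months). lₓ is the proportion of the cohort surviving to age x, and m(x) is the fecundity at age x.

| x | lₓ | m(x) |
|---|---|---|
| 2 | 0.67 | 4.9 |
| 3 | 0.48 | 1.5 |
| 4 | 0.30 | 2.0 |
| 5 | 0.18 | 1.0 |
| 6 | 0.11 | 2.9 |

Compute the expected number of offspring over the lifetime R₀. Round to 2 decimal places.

R₀ = Σ lₓ m(x):
  age 2: 0.67 × 4.9 = 3.2830
  age 3: 0.48 × 1.5 = 0.7200
  age 4: 0.30 × 2.0 = 0.6000
  age 5: 0.18 × 1.0 = 0.1800
  age 6: 0.11 × 2.9 = 0.3190
R₀ = 3.2830 + 0.7200 + 0.6000 + 0.1800 + 0.3190 = 5.1020

5.10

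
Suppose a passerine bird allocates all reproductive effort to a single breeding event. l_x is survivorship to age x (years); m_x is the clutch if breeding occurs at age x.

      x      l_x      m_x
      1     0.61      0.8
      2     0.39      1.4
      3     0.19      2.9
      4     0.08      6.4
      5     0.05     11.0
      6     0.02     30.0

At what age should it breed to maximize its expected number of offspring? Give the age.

6

Expected offspring if breeding at age x = l_x × m_x:
  age 1: 0.61 × 0.8 = 0.488
  age 2: 0.39 × 1.4 = 0.546
  age 3: 0.19 × 2.9 = 0.551
  age 4: 0.08 × 6.4 = 0.512
  age 5: 0.05 × 11.0 = 0.550
  age 6: 0.02 × 30.0 = 0.600
Maximum at age 6 (0.600).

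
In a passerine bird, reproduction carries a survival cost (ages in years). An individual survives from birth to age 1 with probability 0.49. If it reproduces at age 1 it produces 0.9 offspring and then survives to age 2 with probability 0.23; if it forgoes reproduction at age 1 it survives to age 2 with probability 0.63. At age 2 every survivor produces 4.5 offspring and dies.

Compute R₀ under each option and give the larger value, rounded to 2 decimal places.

breed at age 1: R₀ = 0.49 × (0.9 + 0.23 × 4.5) = 0.49 × 1.9350 = 0.9482
delay to age 2: R₀ = 0.49 × (0.63 × 4.5) = 0.49 × 2.8350 = 1.3891
Higher: delay to age 2 (1.3891).

1.39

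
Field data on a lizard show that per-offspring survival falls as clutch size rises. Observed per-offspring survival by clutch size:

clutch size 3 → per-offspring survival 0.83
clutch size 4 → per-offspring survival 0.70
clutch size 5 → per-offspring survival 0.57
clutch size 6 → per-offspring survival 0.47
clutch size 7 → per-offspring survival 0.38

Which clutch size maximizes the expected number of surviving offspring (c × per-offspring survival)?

Expected surviving offspring = c × s(c):
  c=3: 3 × 0.83 = 2.490
  c=4: 4 × 0.70 = 2.800
  c=5: 5 × 0.57 = 2.850
  c=6: 6 × 0.47 = 2.820
  c=7: 7 × 0.38 = 2.660
Maximum at c = 5 (2.850 surviving offspring).

5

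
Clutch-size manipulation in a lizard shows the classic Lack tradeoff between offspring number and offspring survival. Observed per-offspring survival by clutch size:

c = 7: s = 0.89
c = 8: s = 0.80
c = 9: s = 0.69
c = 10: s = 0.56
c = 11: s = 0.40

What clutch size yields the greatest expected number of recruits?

8

Expected recruits = c × s(c):
  c=7: 7 × 0.89 = 6.230
  c=8: 8 × 0.80 = 6.400
  c=9: 9 × 0.69 = 6.210
  c=10: 10 × 0.56 = 5.600
  c=11: 11 × 0.40 = 4.400
Maximum at c = 8 (6.400 recruits).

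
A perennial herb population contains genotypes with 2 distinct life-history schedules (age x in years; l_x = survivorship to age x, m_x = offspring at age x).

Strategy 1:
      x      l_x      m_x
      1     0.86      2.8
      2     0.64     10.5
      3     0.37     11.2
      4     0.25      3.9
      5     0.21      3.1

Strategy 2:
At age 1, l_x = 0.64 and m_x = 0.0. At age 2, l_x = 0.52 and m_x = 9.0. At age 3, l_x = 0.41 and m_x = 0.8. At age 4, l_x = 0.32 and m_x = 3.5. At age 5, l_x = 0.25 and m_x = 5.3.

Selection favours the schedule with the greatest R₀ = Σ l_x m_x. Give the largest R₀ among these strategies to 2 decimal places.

Strategy 1: R₀ = 0.86×2.8 + 0.64×10.5 + 0.37×11.2 + 0.25×3.9 + 0.21×3.1 = 14.8980
Strategy 2: R₀ = 0.64×0.0 + 0.52×9.0 + 0.41×0.8 + 0.32×3.5 + 0.25×5.3 = 7.4530
Highest R₀: strategy 1 with 14.8980.

14.90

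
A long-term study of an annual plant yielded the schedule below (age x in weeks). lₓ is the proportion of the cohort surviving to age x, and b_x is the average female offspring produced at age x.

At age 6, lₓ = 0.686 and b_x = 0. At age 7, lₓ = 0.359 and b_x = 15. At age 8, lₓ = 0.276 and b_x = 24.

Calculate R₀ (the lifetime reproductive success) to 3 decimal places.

12.009

R₀ = Σ lₓ b_x:
  age 6: 0.686 × 0 = 0.0000
  age 7: 0.359 × 15 = 5.3850
  age 8: 0.276 × 24 = 6.6240
R₀ = 0.0000 + 5.3850 + 6.6240 = 12.0090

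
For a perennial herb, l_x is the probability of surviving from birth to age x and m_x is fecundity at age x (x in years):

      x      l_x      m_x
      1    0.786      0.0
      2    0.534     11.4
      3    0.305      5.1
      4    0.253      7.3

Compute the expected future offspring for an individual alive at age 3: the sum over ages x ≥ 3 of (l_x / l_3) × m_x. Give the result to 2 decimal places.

11.16

l_3 = 0.305. Conditional survival from age 3 to x is l_x / l_3.
  x=3: (0.305/0.305) × 5.1 = 5.1000
  x=4: (0.253/0.305) × 7.3 = 6.0554
Sum = 5.1000 + 6.0554 = 11.1554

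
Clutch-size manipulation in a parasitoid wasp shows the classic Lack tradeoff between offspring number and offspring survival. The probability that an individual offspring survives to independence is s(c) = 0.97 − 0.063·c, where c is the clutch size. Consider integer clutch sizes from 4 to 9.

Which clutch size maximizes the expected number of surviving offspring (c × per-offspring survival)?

8

Expected surviving offspring = c × s(c):
  c=4: 4 × 0.718 = 2.872
  c=5: 5 × 0.655 = 3.275
  c=6: 6 × 0.592 = 3.552
  c=7: 7 × 0.529 = 3.703
  c=8: 8 × 0.466 = 3.728
  c=9: 9 × 0.403 = 3.627
Maximum at c = 8 (3.728 surviving offspring).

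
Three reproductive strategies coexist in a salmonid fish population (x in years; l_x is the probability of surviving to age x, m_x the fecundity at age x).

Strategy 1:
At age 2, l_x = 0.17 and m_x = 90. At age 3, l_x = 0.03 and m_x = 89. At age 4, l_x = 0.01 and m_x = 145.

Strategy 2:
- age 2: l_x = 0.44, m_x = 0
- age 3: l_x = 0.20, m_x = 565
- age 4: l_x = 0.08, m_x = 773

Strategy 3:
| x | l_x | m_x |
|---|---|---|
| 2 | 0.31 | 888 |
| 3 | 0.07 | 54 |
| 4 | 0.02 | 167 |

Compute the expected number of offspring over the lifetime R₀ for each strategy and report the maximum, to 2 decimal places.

282.40

Strategy 1: R₀ = 0.17×90 + 0.03×89 + 0.01×145 = 19.4200
Strategy 2: R₀ = 0.44×0 + 0.20×565 + 0.08×773 = 174.8400
Strategy 3: R₀ = 0.31×888 + 0.07×54 + 0.02×167 = 282.4000
Highest R₀: strategy 3 with 282.4000.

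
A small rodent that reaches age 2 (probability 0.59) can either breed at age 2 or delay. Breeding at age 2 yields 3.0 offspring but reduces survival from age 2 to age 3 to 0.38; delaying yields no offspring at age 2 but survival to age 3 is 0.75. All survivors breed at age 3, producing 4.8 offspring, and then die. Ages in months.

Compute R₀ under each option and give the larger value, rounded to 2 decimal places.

2.85

breed at age 2: R₀ = 0.59 × (3.0 + 0.38 × 4.8) = 0.59 × 4.8240 = 2.8462
delay to age 3: R₀ = 0.59 × (0.75 × 4.8) = 0.59 × 3.6000 = 2.1240
Higher: breed at age 2 (2.8462).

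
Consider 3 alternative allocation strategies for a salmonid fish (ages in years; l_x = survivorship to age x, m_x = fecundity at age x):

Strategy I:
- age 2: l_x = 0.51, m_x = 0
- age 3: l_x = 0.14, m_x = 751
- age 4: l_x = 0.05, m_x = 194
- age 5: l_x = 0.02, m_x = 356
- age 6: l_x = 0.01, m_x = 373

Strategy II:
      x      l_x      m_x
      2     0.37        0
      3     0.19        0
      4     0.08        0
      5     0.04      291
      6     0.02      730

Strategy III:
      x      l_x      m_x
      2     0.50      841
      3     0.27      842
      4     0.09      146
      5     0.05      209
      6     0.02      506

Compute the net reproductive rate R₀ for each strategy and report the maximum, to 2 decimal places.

681.55

Strategy I: R₀ = 0.51×0 + 0.14×751 + 0.05×194 + 0.02×356 + 0.01×373 = 125.6900
Strategy II: R₀ = 0.37×0 + 0.19×0 + 0.08×0 + 0.04×291 + 0.02×730 = 26.2400
Strategy III: R₀ = 0.50×841 + 0.27×842 + 0.09×146 + 0.05×209 + 0.02×506 = 681.5500
Highest R₀: strategy III with 681.5500.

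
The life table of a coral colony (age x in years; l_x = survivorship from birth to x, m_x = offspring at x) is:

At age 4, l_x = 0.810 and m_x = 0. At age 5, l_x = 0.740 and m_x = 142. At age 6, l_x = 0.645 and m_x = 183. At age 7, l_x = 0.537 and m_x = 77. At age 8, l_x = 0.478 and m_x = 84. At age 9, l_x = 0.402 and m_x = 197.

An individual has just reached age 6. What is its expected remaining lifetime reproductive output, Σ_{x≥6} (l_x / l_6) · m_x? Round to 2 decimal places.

l_6 = 0.645. Conditional survival from age 6 to x is l_x / l_6.
  x=6: (0.645/0.645) × 183 = 183.0000
  x=7: (0.537/0.645) × 77 = 64.1070
  x=8: (0.478/0.645) × 84 = 62.2512
  x=9: (0.402/0.645) × 197 = 122.7814
Sum = 183.0000 + 64.1070 + 62.2512 + 122.7814 = 432.1395

432.14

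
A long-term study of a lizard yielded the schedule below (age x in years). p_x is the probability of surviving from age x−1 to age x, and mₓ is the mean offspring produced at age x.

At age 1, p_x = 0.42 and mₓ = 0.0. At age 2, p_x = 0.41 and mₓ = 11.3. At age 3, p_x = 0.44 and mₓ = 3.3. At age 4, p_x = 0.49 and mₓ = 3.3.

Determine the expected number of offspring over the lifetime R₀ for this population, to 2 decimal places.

2.32

Survivorship from birth: l_x = p_1·p_2·…·p_x.
  l_1 = 0.42000
  l_2 = 0.17220
  l_3 = 0.07577
  l_4 = 0.03713
R₀ = Σ l_x mₓ:
  age 1: 0.42000 × 0.0 = 0.0000
  age 2: 0.17220 × 11.3 = 1.9459
  age 3: 0.07577 × 3.3 = 0.2500
  age 4: 0.03713 × 3.3 = 0.1225
R₀ = 0.0000 + 1.9459 + 0.2500 + 0.1225 = 2.3184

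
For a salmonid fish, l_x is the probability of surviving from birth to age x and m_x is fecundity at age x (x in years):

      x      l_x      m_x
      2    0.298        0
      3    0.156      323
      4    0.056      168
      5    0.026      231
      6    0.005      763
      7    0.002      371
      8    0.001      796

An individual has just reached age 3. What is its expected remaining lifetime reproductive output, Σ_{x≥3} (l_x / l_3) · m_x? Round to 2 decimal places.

456.12

l_3 = 0.156. Conditional survival from age 3 to x is l_x / l_3.
  x=3: (0.156/0.156) × 323 = 323.0000
  x=4: (0.056/0.156) × 168 = 60.3077
  x=5: (0.026/0.156) × 231 = 38.5000
  x=6: (0.005/0.156) × 763 = 24.4551
  x=7: (0.002/0.156) × 371 = 4.7564
  x=8: (0.001/0.156) × 796 = 5.1026
Sum = 323.0000 + 60.3077 + 38.5000 + 24.4551 + 4.7564 + 5.1026 = 456.1218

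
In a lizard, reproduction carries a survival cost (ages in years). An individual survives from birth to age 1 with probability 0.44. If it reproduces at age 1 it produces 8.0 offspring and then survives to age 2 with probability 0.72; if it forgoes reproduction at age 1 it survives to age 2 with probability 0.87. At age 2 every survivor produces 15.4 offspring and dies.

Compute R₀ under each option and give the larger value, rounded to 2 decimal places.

breed at age 1: R₀ = 0.44 × (8.0 + 0.72 × 15.4) = 0.44 × 19.0880 = 8.3987
delay to age 2: R₀ = 0.44 × (0.87 × 15.4) = 0.44 × 13.3980 = 5.8951
Higher: breed at age 1 (8.3987).

8.40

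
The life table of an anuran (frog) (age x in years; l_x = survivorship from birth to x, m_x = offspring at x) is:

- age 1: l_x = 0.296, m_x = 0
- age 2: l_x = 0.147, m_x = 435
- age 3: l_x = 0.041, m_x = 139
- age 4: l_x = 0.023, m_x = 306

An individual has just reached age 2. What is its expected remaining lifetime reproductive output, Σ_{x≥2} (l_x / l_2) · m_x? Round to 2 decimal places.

521.65

l_2 = 0.147. Conditional survival from age 2 to x is l_x / l_2.
  x=2: (0.147/0.147) × 435 = 435.0000
  x=3: (0.041/0.147) × 139 = 38.7687
  x=4: (0.023/0.147) × 306 = 47.8776
Sum = 435.0000 + 38.7687 + 47.8776 = 521.6463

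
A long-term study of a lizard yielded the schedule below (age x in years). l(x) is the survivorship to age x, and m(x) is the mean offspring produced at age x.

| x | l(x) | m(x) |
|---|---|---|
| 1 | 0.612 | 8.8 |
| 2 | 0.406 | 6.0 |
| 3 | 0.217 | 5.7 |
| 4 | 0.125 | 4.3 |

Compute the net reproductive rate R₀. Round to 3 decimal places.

R₀ = Σ l(x) m(x):
  age 1: 0.612 × 8.8 = 5.3856
  age 2: 0.406 × 6.0 = 2.4360
  age 3: 0.217 × 5.7 = 1.2369
  age 4: 0.125 × 4.3 = 0.5375
R₀ = 5.3856 + 2.4360 + 1.2369 + 0.5375 = 9.5960

9.596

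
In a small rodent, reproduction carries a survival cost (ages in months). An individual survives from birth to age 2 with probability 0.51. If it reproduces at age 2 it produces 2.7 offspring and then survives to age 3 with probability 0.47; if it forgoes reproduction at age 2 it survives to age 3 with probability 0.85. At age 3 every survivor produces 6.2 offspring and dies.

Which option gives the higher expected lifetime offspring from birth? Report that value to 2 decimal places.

breed at age 2: R₀ = 0.51 × (2.7 + 0.47 × 6.2) = 0.51 × 5.6140 = 2.8631
delay to age 3: R₀ = 0.51 × (0.85 × 6.2) = 0.51 × 5.2700 = 2.6877
Higher: breed at age 2 (2.8631).

2.86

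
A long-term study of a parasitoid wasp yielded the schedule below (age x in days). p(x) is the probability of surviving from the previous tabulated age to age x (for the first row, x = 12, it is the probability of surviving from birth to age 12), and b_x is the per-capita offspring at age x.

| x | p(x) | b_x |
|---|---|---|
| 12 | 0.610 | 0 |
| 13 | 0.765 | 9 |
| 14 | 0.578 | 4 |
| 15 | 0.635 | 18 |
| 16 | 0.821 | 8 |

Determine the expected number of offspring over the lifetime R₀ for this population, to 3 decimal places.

9.487

Survivorship from birth: l_x = p_12·p_13·…·p_x.
  l_12 = 0.61000
  l_13 = 0.46665
  l_14 = 0.26972
  l_15 = 0.17127
  l_16 = 0.14062
R₀ = Σ l_x b_x:
  age 12: 0.61000 × 0 = 0.0000
  age 13: 0.46665 × 9 = 4.1998
  age 14: 0.26972 × 4 = 1.0789
  age 15: 0.17127 × 18 = 3.0829
  age 16: 0.14062 × 8 = 1.1250
R₀ = 0.0000 + 4.1998 + 1.0789 + 3.0829 + 1.1250 = 9.4865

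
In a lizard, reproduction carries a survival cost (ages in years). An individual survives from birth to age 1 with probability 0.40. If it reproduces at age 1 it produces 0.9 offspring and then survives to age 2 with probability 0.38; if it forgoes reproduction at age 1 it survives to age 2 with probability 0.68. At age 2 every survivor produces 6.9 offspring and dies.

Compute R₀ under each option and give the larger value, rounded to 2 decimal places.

1.88

breed at age 1: R₀ = 0.40 × (0.9 + 0.38 × 6.9) = 0.40 × 3.5220 = 1.4088
delay to age 2: R₀ = 0.40 × (0.68 × 6.9) = 0.40 × 4.6920 = 1.8768
Higher: delay to age 2 (1.8768).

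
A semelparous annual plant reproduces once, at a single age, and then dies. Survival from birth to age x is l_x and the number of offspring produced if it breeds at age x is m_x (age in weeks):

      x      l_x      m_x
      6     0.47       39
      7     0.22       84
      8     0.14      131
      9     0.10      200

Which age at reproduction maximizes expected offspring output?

9

Expected offspring if breeding at age x = l_x × m_x:
  age 6: 0.47 × 39 = 18.330
  age 7: 0.22 × 84 = 18.480
  age 8: 0.14 × 131 = 18.340
  age 9: 0.10 × 200 = 20.000
Maximum at age 9 (20.000).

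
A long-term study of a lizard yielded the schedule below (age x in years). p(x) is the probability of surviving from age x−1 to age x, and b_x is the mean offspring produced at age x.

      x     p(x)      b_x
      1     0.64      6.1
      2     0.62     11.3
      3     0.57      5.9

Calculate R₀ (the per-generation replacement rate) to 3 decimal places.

9.722

Survivorship from birth: l_x = p_1·p_2·…·p_x.
  l_1 = 0.64000
  l_2 = 0.39680
  l_3 = 0.22618
R₀ = Σ l_x b_x:
  age 1: 0.64000 × 6.1 = 3.9040
  age 2: 0.39680 × 11.3 = 4.4838
  age 3: 0.22618 × 5.9 = 1.3345
R₀ = 3.9040 + 4.4838 + 1.3345 = 9.7223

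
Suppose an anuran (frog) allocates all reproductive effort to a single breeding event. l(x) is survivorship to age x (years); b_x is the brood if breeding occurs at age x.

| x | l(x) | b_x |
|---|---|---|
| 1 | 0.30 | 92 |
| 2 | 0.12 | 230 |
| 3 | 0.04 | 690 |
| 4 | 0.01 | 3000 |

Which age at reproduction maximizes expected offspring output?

4

Expected offspring if breeding at age x = l(x) × b_x:
  age 1: 0.30 × 92 = 27.600
  age 2: 0.12 × 230 = 27.600
  age 3: 0.04 × 690 = 27.600
  age 4: 0.01 × 3000 = 30.000
Maximum at age 4 (30.000).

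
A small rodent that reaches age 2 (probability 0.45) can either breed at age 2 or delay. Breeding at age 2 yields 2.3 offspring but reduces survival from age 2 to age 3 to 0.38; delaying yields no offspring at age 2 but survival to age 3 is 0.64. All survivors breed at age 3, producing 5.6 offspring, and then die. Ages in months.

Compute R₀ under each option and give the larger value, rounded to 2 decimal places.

1.99

breed at age 2: R₀ = 0.45 × (2.3 + 0.38 × 5.6) = 0.45 × 4.4280 = 1.9926
delay to age 3: R₀ = 0.45 × (0.64 × 5.6) = 0.45 × 3.5840 = 1.6128
Higher: breed at age 2 (1.9926).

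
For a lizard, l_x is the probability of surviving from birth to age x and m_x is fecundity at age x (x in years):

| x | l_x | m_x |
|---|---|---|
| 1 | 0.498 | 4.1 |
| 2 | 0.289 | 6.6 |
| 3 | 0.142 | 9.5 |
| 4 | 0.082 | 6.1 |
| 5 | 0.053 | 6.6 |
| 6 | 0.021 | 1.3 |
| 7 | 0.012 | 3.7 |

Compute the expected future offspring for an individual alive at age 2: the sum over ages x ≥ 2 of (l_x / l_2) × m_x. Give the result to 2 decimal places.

14.46

l_2 = 0.289. Conditional survival from age 2 to x is l_x / l_2.
  x=2: (0.289/0.289) × 6.6 = 6.6000
  x=3: (0.142/0.289) × 9.5 = 4.6678
  x=4: (0.082/0.289) × 6.1 = 1.7308
  x=5: (0.053/0.289) × 6.6 = 1.2104
  x=6: (0.021/0.289) × 1.3 = 0.0945
  x=7: (0.012/0.289) × 3.7 = 0.1536
Sum = 6.6000 + 4.6678 + 1.7308 + 1.2104 + 0.0945 + 0.1536 = 14.4571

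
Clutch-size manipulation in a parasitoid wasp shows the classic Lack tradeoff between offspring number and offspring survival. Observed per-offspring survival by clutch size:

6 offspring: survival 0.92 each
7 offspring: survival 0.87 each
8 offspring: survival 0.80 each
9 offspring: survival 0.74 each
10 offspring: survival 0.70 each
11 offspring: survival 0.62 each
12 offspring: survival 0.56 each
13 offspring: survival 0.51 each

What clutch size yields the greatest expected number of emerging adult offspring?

Expected emerging adult offspring = c × s(c):
  c=6: 6 × 0.92 = 5.520
  c=7: 7 × 0.87 = 6.090
  c=8: 8 × 0.80 = 6.400
  c=9: 9 × 0.74 = 6.660
  c=10: 10 × 0.70 = 7.000
  c=11: 11 × 0.62 = 6.820
  c=12: 12 × 0.56 = 6.720
  c=13: 13 × 0.51 = 6.630
Maximum at c = 10 (7.000 emerging adult offspring).

10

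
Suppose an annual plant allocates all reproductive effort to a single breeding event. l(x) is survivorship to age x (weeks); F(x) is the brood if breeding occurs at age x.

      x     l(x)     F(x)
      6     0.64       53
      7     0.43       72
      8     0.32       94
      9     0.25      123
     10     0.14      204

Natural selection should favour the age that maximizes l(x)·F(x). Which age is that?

Expected offspring if breeding at age x = l(x) × F(x):
  age 6: 0.64 × 53 = 33.920
  age 7: 0.43 × 72 = 30.960
  age 8: 0.32 × 94 = 30.080
  age 9: 0.25 × 123 = 30.750
  age 10: 0.14 × 204 = 28.560
Maximum at age 6 (33.920).

6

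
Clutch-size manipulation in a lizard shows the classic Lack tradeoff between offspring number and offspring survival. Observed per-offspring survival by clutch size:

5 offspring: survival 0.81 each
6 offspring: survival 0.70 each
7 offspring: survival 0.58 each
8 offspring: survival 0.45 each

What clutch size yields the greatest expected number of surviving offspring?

Expected surviving offspring = c × s(c):
  c=5: 5 × 0.81 = 4.050
  c=6: 6 × 0.70 = 4.200
  c=7: 7 × 0.58 = 4.060
  c=8: 8 × 0.45 = 3.600
Maximum at c = 6 (4.200 surviving offspring).

6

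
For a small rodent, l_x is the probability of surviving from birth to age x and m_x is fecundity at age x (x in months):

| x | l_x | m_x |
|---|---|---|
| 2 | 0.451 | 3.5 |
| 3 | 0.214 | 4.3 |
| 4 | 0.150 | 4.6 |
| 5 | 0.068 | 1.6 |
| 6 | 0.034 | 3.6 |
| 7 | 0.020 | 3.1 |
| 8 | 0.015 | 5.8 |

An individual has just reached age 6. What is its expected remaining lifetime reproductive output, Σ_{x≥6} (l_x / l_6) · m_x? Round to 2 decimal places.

7.98

l_6 = 0.034. Conditional survival from age 6 to x is l_x / l_6.
  x=6: (0.034/0.034) × 3.6 = 3.6000
  x=7: (0.020/0.034) × 3.1 = 1.8235
  x=8: (0.015/0.034) × 5.8 = 2.5588
Sum = 3.6000 + 1.8235 + 2.5588 = 7.9824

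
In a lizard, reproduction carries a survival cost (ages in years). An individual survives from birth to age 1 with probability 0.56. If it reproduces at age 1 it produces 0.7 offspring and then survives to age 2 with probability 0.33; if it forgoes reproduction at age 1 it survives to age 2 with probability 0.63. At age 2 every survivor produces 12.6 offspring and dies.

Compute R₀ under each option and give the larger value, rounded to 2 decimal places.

breed at age 1: R₀ = 0.56 × (0.7 + 0.33 × 12.6) = 0.56 × 4.8580 = 2.7205
delay to age 2: R₀ = 0.56 × (0.63 × 12.6) = 0.56 × 7.9380 = 4.4453
Higher: delay to age 2 (4.4453).

4.45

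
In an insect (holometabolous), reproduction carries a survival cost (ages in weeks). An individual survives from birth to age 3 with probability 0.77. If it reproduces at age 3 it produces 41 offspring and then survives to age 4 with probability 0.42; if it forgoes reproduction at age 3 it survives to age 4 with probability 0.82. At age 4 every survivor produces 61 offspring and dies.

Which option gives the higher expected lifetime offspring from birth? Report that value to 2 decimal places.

51.30

breed at age 3: R₀ = 0.77 × (41 + 0.42 × 61) = 0.77 × 66.6200 = 51.2974
delay to age 4: R₀ = 0.77 × (0.82 × 61) = 0.77 × 50.0200 = 38.5154
Higher: breed at age 3 (51.2974).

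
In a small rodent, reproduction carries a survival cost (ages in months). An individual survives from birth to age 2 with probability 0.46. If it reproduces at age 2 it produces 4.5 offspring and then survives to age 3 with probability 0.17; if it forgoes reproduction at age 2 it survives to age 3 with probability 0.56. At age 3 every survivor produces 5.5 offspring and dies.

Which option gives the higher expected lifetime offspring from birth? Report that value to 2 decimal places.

2.50

breed at age 2: R₀ = 0.46 × (4.5 + 0.17 × 5.5) = 0.46 × 5.4350 = 2.5001
delay to age 3: R₀ = 0.46 × (0.56 × 5.5) = 0.46 × 3.0800 = 1.4168
Higher: breed at age 2 (2.5001).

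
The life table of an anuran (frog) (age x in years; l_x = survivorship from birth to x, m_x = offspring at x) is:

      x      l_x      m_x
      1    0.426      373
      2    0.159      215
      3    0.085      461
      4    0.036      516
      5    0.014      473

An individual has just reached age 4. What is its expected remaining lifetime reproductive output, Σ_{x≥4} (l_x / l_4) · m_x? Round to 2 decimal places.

l_4 = 0.036. Conditional survival from age 4 to x is l_x / l_4.
  x=4: (0.036/0.036) × 516 = 516.0000
  x=5: (0.014/0.036) × 473 = 183.9444
Sum = 516.0000 + 183.9444 = 699.9444

699.94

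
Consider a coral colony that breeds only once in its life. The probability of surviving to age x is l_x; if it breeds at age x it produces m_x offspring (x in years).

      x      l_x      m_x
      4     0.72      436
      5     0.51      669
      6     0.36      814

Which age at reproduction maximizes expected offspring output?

Expected offspring if breeding at age x = l_x × m_x:
  age 4: 0.72 × 436 = 313.920
  age 5: 0.51 × 669 = 341.190
  age 6: 0.36 × 814 = 293.040
Maximum at age 5 (341.190).

5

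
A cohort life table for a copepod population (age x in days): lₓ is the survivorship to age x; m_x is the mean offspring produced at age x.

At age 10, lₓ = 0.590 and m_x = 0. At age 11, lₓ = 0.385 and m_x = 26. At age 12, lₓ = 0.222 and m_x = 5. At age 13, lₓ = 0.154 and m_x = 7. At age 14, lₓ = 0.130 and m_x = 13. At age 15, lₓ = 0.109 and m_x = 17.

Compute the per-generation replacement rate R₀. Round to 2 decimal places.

R₀ = Σ lₓ m_x:
  age 10: 0.590 × 0 = 0.0000
  age 11: 0.385 × 26 = 10.0100
  age 12: 0.222 × 5 = 1.1100
  age 13: 0.154 × 7 = 1.0780
  age 14: 0.130 × 13 = 1.6900
  age 15: 0.109 × 17 = 1.8530
R₀ = 0.0000 + 10.0100 + 1.1100 + 1.0780 + 1.6900 + 1.8530 = 15.7410

15.74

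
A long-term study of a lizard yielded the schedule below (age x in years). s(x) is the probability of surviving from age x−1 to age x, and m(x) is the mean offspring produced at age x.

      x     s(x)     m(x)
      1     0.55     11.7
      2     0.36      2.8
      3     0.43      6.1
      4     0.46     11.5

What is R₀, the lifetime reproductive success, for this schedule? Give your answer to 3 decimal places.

7.959

Survivorship from birth: l_x = s_1·s_2·…·s_x.
  l_1 = 0.55000
  l_2 = 0.19800
  l_3 = 0.08514
  l_4 = 0.03916
R₀ = Σ l_x m(x):
  age 1: 0.55000 × 11.7 = 6.4350
  age 2: 0.19800 × 2.8 = 0.5544
  age 3: 0.08514 × 6.1 = 0.5194
  age 4: 0.03916 × 11.5 = 0.4503
R₀ = 6.4350 + 0.5544 + 0.5194 + 0.4503 = 7.9591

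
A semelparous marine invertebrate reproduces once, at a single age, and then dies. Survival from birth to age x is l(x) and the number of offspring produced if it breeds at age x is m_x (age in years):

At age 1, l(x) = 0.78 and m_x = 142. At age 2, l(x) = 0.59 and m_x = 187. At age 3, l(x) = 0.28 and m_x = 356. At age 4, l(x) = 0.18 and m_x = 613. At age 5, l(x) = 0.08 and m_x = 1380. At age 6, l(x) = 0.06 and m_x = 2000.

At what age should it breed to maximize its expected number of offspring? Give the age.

6

Expected offspring if breeding at age x = l(x) × m_x:
  age 1: 0.78 × 142 = 110.760
  age 2: 0.59 × 187 = 110.330
  age 3: 0.28 × 356 = 99.680
  age 4: 0.18 × 613 = 110.340
  age 5: 0.08 × 1380 = 110.400
  age 6: 0.06 × 2000 = 120.000
Maximum at age 6 (120.000).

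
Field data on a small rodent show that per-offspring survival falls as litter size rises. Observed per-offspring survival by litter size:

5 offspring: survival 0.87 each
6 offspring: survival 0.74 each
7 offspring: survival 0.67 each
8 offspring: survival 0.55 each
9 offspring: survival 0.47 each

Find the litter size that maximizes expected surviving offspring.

Expected surviving offspring = c × s(c):
  c=5: 5 × 0.87 = 4.350
  c=6: 6 × 0.74 = 4.440
  c=7: 7 × 0.67 = 4.690
  c=8: 8 × 0.55 = 4.400
  c=9: 9 × 0.47 = 4.230
Maximum at c = 7 (4.690 surviving offspring).

7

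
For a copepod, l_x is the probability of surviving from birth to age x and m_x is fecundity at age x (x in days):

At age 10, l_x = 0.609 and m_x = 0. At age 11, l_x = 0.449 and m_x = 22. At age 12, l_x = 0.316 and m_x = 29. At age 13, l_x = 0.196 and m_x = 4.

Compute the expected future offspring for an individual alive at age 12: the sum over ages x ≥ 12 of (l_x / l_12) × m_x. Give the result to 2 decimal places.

31.48

l_12 = 0.316. Conditional survival from age 12 to x is l_x / l_12.
  x=12: (0.316/0.316) × 29 = 29.0000
  x=13: (0.196/0.316) × 4 = 2.4810
Sum = 29.0000 + 2.4810 = 31.4810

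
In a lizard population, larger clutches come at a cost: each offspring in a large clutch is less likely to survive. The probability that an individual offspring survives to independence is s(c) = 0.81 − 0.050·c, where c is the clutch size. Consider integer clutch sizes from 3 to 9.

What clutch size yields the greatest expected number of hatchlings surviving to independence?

8

Expected hatchlings surviving to independence = c × s(c):
  c=3: 3 × 0.660 = 1.980
  c=4: 4 × 0.610 = 2.440
  c=5: 5 × 0.560 = 2.800
  c=6: 6 × 0.510 = 3.060
  c=7: 7 × 0.460 = 3.220
  c=8: 8 × 0.410 = 3.280
  c=9: 9 × 0.360 = 3.240
Maximum at c = 8 (3.280 hatchlings surviving to independence).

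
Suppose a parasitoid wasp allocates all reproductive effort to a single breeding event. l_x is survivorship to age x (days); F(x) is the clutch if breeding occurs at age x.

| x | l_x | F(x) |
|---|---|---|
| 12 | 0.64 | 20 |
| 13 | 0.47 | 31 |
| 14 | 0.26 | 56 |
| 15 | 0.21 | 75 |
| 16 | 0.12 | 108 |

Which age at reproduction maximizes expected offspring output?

15

Expected offspring if breeding at age x = l_x × F(x):
  age 12: 0.64 × 20 = 12.800
  age 13: 0.47 × 31 = 14.570
  age 14: 0.26 × 56 = 14.560
  age 15: 0.21 × 75 = 15.750
  age 16: 0.12 × 108 = 12.960
Maximum at age 15 (15.750).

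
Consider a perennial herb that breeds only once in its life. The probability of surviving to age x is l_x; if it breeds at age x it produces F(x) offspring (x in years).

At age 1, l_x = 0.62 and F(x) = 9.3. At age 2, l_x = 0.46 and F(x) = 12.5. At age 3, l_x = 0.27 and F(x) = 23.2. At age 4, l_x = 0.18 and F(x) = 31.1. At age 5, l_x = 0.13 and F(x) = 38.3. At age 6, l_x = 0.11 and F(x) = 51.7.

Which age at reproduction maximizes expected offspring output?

3

Expected offspring if breeding at age x = l_x × F(x):
  age 1: 0.62 × 9.3 = 5.766
  age 2: 0.46 × 12.5 = 5.750
  age 3: 0.27 × 23.2 = 6.264
  age 4: 0.18 × 31.1 = 5.598
  age 5: 0.13 × 38.3 = 4.979
  age 6: 0.11 × 51.7 = 5.687
Maximum at age 3 (6.264).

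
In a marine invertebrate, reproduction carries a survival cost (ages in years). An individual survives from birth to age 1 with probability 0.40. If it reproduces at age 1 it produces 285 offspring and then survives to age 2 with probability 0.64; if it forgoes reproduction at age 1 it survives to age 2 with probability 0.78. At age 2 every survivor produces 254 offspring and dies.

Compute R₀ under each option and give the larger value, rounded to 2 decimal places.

179.02

breed at age 1: R₀ = 0.40 × (285 + 0.64 × 254) = 0.40 × 447.5600 = 179.0240
delay to age 2: R₀ = 0.40 × (0.78 × 254) = 0.40 × 198.1200 = 79.2480
Higher: breed at age 1 (179.0240).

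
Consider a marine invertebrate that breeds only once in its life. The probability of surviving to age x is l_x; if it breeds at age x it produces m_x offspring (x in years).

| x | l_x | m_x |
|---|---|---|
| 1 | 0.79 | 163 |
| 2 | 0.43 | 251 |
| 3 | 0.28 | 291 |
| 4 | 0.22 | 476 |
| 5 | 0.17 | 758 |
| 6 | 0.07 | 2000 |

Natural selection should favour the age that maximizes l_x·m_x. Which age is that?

Expected offspring if breeding at age x = l_x × m_x:
  age 1: 0.79 × 163 = 128.770
  age 2: 0.43 × 251 = 107.930
  age 3: 0.28 × 291 = 81.480
  age 4: 0.22 × 476 = 104.720
  age 5: 0.17 × 758 = 128.860
  age 6: 0.07 × 2000 = 140.000
Maximum at age 6 (140.000).

6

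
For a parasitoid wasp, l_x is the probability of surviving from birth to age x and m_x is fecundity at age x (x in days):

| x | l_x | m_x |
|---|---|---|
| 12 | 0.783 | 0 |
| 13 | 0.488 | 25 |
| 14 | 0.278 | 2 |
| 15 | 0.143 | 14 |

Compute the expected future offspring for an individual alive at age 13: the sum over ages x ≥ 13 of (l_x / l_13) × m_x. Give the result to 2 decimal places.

30.24

l_13 = 0.488. Conditional survival from age 13 to x is l_x / l_13.
  x=13: (0.488/0.488) × 25 = 25.0000
  x=14: (0.278/0.488) × 2 = 1.1393
  x=15: (0.143/0.488) × 14 = 4.1025
Sum = 25.0000 + 1.1393 + 4.1025 = 30.2418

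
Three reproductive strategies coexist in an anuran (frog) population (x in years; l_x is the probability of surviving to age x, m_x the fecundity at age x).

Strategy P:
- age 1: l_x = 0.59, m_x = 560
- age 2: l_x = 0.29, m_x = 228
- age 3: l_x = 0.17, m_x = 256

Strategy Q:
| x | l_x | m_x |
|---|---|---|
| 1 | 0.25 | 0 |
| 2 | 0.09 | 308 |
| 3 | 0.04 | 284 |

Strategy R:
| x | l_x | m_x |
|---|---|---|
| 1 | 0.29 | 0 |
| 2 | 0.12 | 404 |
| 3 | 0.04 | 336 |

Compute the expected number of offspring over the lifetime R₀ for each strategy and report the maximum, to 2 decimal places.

Strategy P: R₀ = 0.59×560 + 0.29×228 + 0.17×256 = 440.0400
Strategy Q: R₀ = 0.25×0 + 0.09×308 + 0.04×284 = 39.0800
Strategy R: R₀ = 0.29×0 + 0.12×404 + 0.04×336 = 61.9200
Highest R₀: strategy P with 440.0400.

440.04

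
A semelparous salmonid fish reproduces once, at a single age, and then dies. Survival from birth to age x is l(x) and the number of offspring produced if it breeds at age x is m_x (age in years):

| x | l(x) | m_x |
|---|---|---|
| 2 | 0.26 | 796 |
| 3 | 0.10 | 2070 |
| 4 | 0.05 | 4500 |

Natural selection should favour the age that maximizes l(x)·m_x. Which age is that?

4

Expected offspring if breeding at age x = l(x) × m_x:
  age 2: 0.26 × 796 = 206.960
  age 3: 0.10 × 2070 = 207.000
  age 4: 0.05 × 4500 = 225.000
Maximum at age 4 (225.000).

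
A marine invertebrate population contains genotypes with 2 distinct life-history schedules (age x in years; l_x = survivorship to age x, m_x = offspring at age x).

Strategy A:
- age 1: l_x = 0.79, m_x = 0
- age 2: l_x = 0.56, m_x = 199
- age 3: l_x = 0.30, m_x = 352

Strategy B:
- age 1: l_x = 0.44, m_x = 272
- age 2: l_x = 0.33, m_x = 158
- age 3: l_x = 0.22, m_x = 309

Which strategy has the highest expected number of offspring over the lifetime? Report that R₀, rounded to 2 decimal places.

Strategy A: R₀ = 0.79×0 + 0.56×199 + 0.30×352 = 217.0400
Strategy B: R₀ = 0.44×272 + 0.33×158 + 0.22×309 = 239.8000
Highest R₀: strategy B with 239.8000.

239.80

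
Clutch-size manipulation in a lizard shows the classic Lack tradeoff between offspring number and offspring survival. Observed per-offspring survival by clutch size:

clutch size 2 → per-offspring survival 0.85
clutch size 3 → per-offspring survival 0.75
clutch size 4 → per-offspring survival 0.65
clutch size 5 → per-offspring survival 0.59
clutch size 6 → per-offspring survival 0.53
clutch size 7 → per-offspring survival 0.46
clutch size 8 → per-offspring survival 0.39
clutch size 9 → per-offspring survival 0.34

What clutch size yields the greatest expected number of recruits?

7

Expected recruits = c × s(c):
  c=2: 2 × 0.85 = 1.700
  c=3: 3 × 0.75 = 2.250
  c=4: 4 × 0.65 = 2.600
  c=5: 5 × 0.59 = 2.950
  c=6: 6 × 0.53 = 3.180
  c=7: 7 × 0.46 = 3.220
  c=8: 8 × 0.39 = 3.120
  c=9: 9 × 0.34 = 3.060
Maximum at c = 7 (3.220 recruits).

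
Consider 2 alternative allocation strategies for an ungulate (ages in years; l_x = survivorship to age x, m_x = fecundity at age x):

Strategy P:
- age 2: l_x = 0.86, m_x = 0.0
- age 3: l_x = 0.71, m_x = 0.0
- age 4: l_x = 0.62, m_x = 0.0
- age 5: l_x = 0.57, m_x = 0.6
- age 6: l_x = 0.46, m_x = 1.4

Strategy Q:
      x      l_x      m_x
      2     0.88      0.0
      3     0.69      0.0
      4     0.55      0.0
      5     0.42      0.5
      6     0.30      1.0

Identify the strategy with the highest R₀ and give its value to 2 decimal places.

Strategy P: R₀ = 0.86×0.0 + 0.71×0.0 + 0.62×0.0 + 0.57×0.6 + 0.46×1.4 = 0.9860
Strategy Q: R₀ = 0.88×0.0 + 0.69×0.0 + 0.55×0.0 + 0.42×0.5 + 0.30×1.0 = 0.5100
Highest R₀: strategy P with 0.9860.

0.99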